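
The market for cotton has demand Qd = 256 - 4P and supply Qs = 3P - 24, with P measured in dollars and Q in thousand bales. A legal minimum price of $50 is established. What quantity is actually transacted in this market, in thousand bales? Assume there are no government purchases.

Equilibrium: 256 - 4P = 3P - 24, so 280 = 7P and P* = 40, Q* = 96.
Because the floor (50) lies above the market-clearing price, it is binding.
At P = 50: Qd = 256 - 4·50 = 56 and Qs = 3·50 - 24 = 126.
The quantity actually transacted is the short side, demand: 56.

56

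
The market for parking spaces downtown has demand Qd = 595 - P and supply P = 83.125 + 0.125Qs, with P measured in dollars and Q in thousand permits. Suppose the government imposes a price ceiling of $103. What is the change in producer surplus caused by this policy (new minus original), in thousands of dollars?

-11359

Rearranging supply gives Qs = 8P - 665. Equilibrium: 595 - P = 8P - 665, so 1260 = 9P and P* = 140, Q* = 455.
The ceiling of 103 is below the equilibrium price 140, so it binds.
At P = 103: Qd = 595 - 103 = 492 and Qs = 8·103 - 665 = 159.
Producer surplus without the control is ½ · (140 - 83.125) · 455 = 12939.0625.
With the ceiling, producers sell 159 units at 103, so PS = ½ · (103 - 83.125) · 159 = 1580.0625.
Change in producer surplus = 1580.0625 - 12939.0625 = -11359.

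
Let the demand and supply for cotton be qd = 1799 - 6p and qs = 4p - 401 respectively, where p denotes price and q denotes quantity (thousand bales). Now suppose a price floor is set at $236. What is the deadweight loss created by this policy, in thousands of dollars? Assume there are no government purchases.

1920

Setting quantity demanded equal to quantity supplied, 1799 - 6p = 4p - 401, gives p* = 220 and q* = 479.
The floor of 236 is above the equilibrium price 220, so it binds.
At p = 236: qd = 1799 - 6·236 = 383 and qs = 4·236 - 401 = 543.
Quantity traded falls to 383. At q = 383 the demand price is (1799 - 383)/6 = 236 and the supply price is (401 + 383)/4 = 196.
Deadweight loss = ½ · (236 - 196) · (479 - 383) = ½ · 40 · 96 = 1920.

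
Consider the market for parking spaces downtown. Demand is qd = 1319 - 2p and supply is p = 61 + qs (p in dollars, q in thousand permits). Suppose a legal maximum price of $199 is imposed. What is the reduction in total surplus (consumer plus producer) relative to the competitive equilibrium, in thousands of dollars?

51090.75

Rearranging supply gives qs = p - 61. In a free market, 1319 - 2p = p - 61 gives the equilibrium p* = 460, q* = 399.
The ceiling of 199 is below the equilibrium price 460, so it binds.
At p = 199: qd = 1319 - 2·199 = 921 and qs = 199 - 61 = 138.
Quantity traded falls to 138. At q = 138 the demand price is (1319 - 138)/2 = 590.5 and the supply price is 61 + 138 = 199.
Deadweight loss = ½ · (590.5 - 199) · (399 - 138) = ½ · 391.5 · 261 = 51090.75.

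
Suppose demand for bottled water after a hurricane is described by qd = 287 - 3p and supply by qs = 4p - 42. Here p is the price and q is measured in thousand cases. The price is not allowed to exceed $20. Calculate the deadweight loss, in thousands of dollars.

Without the control the market clears where 287 - 3p = 4p - 42, i.e. p* = 47 and q* = 146.
Because the ceiling (20) lies below the market-clearing price, it is binding.
At p = 20: qd = 287 - 3·20 = 227 and qs = 4·20 - 42 = 38.
Quantity traded falls to 38. At q = 38 the demand price is (287 - 38)/3 = 83 and the supply price is (42 + 38)/4 = 20.
Deadweight loss = ½ · (83 - 20) · (146 - 38) = ½ · 63 · 108 = 3402.

3402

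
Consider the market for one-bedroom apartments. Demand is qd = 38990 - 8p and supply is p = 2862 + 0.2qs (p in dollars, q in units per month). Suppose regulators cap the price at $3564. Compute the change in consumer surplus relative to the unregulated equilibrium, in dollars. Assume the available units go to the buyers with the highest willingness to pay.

Rearranging supply gives qs = 5p - 14310. In a free market, 38990 - 8p = 5p - 14310 gives the equilibrium p* = 4100, q* = 6190.
Because the ceiling (3564) lies below the market-clearing price, it is binding.
At p = 3564: qd = 38990 - 8·3564 = 10478 and qs = 5·3564 - 14310 = 3510.
Consumer surplus without the control is ½ · (4873.75 - 4100) · 6190 = 2394756.25.
With the ceiling, 3510 units are sold at 3564 (assume they go to the highest-value buyers). The demand price at q = 3510 is 4435, so CS = ½ · [(4873.75 - 3564) + (4435 - 3564)] · 3510 = 3827216.25.
Change in consumer surplus = 3827216.25 - 2394756.25 = 1432460.

1432460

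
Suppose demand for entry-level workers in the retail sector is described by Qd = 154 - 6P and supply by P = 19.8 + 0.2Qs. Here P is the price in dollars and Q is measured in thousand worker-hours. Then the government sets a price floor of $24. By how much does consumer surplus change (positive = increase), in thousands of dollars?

Rearranging supply gives Qs = 5P - 99. In a free market, 154 - 6P = 5P - 99 gives the equilibrium P* = 23, Q* = 16.
Because the floor (24) lies above the market-clearing price, it is binding.
At P = 24: Qd = 154 - 6·24 = 10 and Qs = 5·24 - 99 = 21.
Consumer surplus without the control is ½ · (77/3 - 23) · 16 = 64/3.
With the floor, consumers buy 10 units at 24, so CS = ½ · (77/3 - 24) · 10 = 25/3.
Change in consumer surplus = 25/3 - 64/3 = -13.

-13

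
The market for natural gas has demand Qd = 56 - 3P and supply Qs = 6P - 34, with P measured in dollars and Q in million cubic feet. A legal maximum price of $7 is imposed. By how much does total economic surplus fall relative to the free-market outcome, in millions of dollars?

81

Setting quantity demanded equal to quantity supplied, 56 - 3P = 6P - 34, gives P* = 10 and Q* = 26.
The ceiling of 7 is below the equilibrium price 10, so it binds.
At P = 7: Qd = 56 - 3·7 = 35 and Qs = 6·7 - 34 = 8.
Quantity traded falls to 8. At Q = 8 the demand price is (56 - 8)/3 = 16 and the supply price is (34 + 8)/6 = 7.
Deadweight loss = ½ · (16 - 7) · (26 - 8) = ½ · 9 · 18 = 81.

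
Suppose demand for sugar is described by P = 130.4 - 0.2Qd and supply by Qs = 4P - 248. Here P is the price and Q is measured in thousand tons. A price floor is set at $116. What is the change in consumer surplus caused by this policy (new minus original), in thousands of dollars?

Rearranging demand gives Qd = 652 - 5P. Equilibrium: 652 - 5P = 4P - 248, so 900 = 9P and P* = 100, Q* = 152.
Since 116 > 100, the floor is binding.
At P = 116: Qd = 652 - 5·116 = 72 and Qs = 4·116 - 248 = 216.
Consumer surplus without the control is ½ · (130.4 - 100) · 152 = 2310.4.
With the floor, consumers buy 72 units at 116, so CS = ½ · (130.4 - 116) · 72 = 518.4.
Change in consumer surplus = 518.4 - 2310.4 = -1792.

-1792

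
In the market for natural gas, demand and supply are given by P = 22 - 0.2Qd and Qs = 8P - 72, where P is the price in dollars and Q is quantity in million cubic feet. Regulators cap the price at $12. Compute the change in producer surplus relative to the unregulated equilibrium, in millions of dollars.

-64

Rearranging demand gives Qd = 110 - 5P. Without the control the market clears where 110 - 5P = 8P - 72, i.e. P* = 14 and Q* = 40.
The ceiling of 12 is below the equilibrium price 14, so it binds.
At P = 12: Qd = 110 - 5·12 = 50 and Qs = 8·12 - 72 = 24.
Producer surplus without the control is ½ · (14 - 9) · 40 = 100.
With the ceiling, producers sell 24 units at 12, so PS = ½ · (12 - 9) · 24 = 36.
Change in producer surplus = 36 - 100 = -64.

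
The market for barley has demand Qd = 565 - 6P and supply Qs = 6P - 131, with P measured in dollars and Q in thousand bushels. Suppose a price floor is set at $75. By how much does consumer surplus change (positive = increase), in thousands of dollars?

Without the control the market clears where 565 - 6P = 6P - 131, i.e. P* = 58 and Q* = 217.
The floor of 75 is above the equilibrium price 58, so it binds.
At P = 75: Qd = 565 - 6·75 = 115 and Qs = 6·75 - 131 = 319.
Consumer surplus without the control is ½ · (565/6 - 58) · 217 = 47089/12.
With the floor, consumers buy 115 units at 75, so CS = ½ · (565/6 - 75) · 115 = 13225/12.
Change in consumer surplus = 13225/12 - 47089/12 = -2822.

-2822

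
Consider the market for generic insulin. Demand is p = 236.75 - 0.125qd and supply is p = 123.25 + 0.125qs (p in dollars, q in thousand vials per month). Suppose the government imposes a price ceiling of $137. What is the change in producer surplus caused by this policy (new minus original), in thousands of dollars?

-12126

Rearranging demand gives qd = 1894 - 8p; rearranging supply gives qs = 8p - 986. Without the control the market clears where 1894 - 8p = 8p - 986, i.e. p* = 180 and q* = 454.
Because the ceiling (137) lies below the market-clearing price, it is binding.
At p = 137: qd = 1894 - 8·137 = 798 and qs = 8·137 - 986 = 110.
Producer surplus without the control is ½ · (180 - 123.25) · 454 = 12882.25.
With the ceiling, producers sell 110 units at 137, so PS = ½ · (137 - 123.25) · 110 = 756.25.
Change in producer surplus = 756.25 - 12882.25 = -12126.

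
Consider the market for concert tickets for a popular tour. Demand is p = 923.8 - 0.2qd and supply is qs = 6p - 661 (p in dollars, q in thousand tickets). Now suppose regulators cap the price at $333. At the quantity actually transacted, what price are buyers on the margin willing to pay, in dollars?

656.4

Rearranging demand gives qd = 4619 - 5p. In a free market, 4619 - 5p = 6p - 661 gives the equilibrium p* = 480, q* = 2219.
Since 333 < 480, the ceiling is binding.
At p = 333: qd = 4619 - 5·333 = 2954 and qs = 6·333 - 661 = 1337.
Only 1337 units reach the market. On the demand curve, the marginal buyer's willingness to pay at q = 1337 is (4619 - 1337)/5 = 656.4.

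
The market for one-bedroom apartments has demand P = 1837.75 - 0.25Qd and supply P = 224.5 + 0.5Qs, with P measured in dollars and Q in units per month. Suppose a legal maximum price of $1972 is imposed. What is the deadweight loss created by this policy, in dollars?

0

Rearranging demand gives Qd = 7351 - 4P; rearranging supply gives Qs = 2P - 449. Without the control the market clears where 7351 - 4P = 2P - 449, i.e. P* = 1300 and Q* = 2151.
Since 1972 is above P* = 1300, the ceiling does not bind and the free-market outcome prevails.
Since the control does not bind, no trades are prevented and deadweight loss is zero.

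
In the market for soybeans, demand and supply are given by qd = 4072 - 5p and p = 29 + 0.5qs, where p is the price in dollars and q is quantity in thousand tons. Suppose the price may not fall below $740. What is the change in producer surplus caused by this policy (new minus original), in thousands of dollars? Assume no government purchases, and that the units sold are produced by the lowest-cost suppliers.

-84825

Rearranging supply gives qs = 2p - 58. In a free market, 4072 - 5p = 2p - 58 gives the equilibrium p* = 590, q* = 1122.
Since 740 > 590, the floor is binding.
At p = 740: qd = 4072 - 5·740 = 372 and qs = 2·740 - 58 = 1422.
Producer surplus without the control is ½ · (590 - 29) · 1122 = 314721.
With the floor, 372 units are sold at 740. The supply price at q = 372 is 215, so PS = ½ · [(740 - 29) + (740 - 215)] · 372 = 229896.
Change in producer surplus = 229896 - 314721 = -84825.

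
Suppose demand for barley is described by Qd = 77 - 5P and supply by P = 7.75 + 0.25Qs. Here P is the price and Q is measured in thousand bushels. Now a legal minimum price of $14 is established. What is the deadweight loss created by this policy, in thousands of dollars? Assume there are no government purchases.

22.5

Rearranging supply gives Qs = 4P - 31. In a free market, 77 - 5P = 4P - 31 gives the equilibrium P* = 12, Q* = 17.
The floor of 14 is above the equilibrium price 12, so it binds.
At P = 14: Qd = 77 - 5·14 = 7 and Qs = 4·14 - 31 = 25.
Quantity traded falls to 7. At Q = 7 the demand price is (77 - 7)/5 = 14 and the supply price is (31 + 7)/4 = 9.5.
Deadweight loss = ½ · (14 - 9.5) · (17 - 7) = ½ · 4.5 · 10 = 22.5.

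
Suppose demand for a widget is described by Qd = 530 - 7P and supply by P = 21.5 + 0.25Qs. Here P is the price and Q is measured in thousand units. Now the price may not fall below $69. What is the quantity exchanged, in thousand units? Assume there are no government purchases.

Rearranging supply gives Qs = 4P - 86. In a free market, 530 - 7P = 4P - 86 gives the equilibrium P* = 56, Q* = 138.
Because the floor (69) lies above the market-clearing price, it is binding.
At P = 69: Qd = 530 - 7·69 = 47 and Qs = 4·69 - 86 = 190.
The quantity actually transacted is the short side, demand: 47.

47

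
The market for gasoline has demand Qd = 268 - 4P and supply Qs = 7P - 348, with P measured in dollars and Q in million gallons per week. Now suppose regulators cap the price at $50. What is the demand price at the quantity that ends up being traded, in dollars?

Setting quantity demanded equal to quantity supplied, 268 - 4P = 7P - 348, gives P* = 56 and Q* = 44.
The ceiling of 50 is below the equilibrium price 56, so it binds.
At P = 50: Qd = 268 - 4·50 = 68 and Qs = 7·50 - 348 = 2.
Only 2 units reach the market. On the demand curve, the marginal buyer's willingness to pay at Q = 2 is (268 - 2)/4 = 66.5.

66.5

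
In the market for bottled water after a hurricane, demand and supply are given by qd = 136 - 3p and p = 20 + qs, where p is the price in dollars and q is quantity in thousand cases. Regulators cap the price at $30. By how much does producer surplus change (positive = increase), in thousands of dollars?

-130.5

Rearranging supply gives qs = p - 20. Equilibrium: 136 - 3p = p - 20, so 156 = 4p and p* = 39, q* = 19.
Since 30 < 39, the ceiling is binding.
At p = 30: qd = 136 - 3·30 = 46 and qs = 30 - 20 = 10.
Producer surplus without the control is ½ · (39 - 20) · 19 = 180.5.
With the ceiling, producers sell 10 units at 30, so PS = ½ · (30 - 20) · 10 = 50.
Change in producer surplus = 50 - 180.5 = -130.5.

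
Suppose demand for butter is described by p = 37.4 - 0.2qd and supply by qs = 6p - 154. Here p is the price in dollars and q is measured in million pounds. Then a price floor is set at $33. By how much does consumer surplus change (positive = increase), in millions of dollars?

-54

Rearranging demand gives qd = 187 - 5p. Without the control the market clears where 187 - 5p = 6p - 154, i.e. p* = 31 and q* = 32.
Because the floor (33) lies above the market-clearing price, it is binding.
At p = 33: qd = 187 - 5·33 = 22 and qs = 6·33 - 154 = 44.
Consumer surplus without the control is ½ · (37.4 - 31) · 32 = 102.4.
With the floor, consumers buy 22 units at 33, so CS = ½ · (37.4 - 33) · 22 = 48.4.
Change in consumer surplus = 48.4 - 102.4 = -54.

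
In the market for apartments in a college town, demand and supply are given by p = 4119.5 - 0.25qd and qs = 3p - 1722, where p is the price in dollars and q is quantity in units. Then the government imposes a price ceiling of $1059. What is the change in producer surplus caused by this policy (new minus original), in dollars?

-5804176.5

Rearranging demand gives qd = 16478 - 4p. Without the control the market clears where 16478 - 4p = 3p - 1722, i.e. p* = 2600 and q* = 6078.
Since 1059 < 2600, the ceiling is binding.
At p = 1059: qd = 16478 - 4·1059 = 12242 and qs = 3·1059 - 1722 = 1455.
Producer surplus without the control is ½ · (2600 - 574) · 6078 = 6157014.
With the ceiling, producers sell 1455 units at 1059, so PS = ½ · (1059 - 574) · 1455 = 352837.5.
Change in producer surplus = 352837.5 - 6157014 = -5804176.5.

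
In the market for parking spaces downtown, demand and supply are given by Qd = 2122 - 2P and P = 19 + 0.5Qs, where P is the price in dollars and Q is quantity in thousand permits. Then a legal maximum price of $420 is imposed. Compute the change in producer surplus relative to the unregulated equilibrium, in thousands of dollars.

Rearranging supply gives Qs = 2P - 38. Setting quantity demanded equal to quantity supplied, 2122 - 2P = 2P - 38, gives P* = 540 and Q* = 1042.
Since 420 < 540, the ceiling is binding.
At P = 420: Qd = 2122 - 2·420 = 1282 and Qs = 2·420 - 38 = 802.
Producer surplus without the control is ½ · (540 - 19) · 1042 = 271441.
With the ceiling, producers sell 802 units at 420, so PS = ½ · (420 - 19) · 802 = 160801.
Change in producer surplus = 160801 - 271441 = -110640.

-110640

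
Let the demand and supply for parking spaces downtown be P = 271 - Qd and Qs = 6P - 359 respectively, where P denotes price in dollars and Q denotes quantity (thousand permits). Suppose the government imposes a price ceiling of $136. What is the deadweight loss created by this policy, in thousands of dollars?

Rearranging demand gives Qd = 271 - P. Setting quantity demanded equal to quantity supplied, 271 - P = 6P - 359, gives P* = 90 and Q* = 181.
The ceiling of 136 is above the equilibrium price 90, so it is not binding; the market clears at P* = 90, Q* = 181.
Since the control does not bind, no trades are prevented and deadweight loss is zero.

0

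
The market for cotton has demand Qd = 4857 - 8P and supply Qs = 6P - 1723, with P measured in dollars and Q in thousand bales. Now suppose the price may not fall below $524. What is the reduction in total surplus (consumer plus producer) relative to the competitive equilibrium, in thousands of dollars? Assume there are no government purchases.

In a free market, 4857 - 8P = 6P - 1723 gives the equilibrium P* = 470, Q* = 1097.
Since 524 > 470, the floor is binding.
At P = 524: Qd = 4857 - 8·524 = 665 and Qs = 6·524 - 1723 = 1421.
Quantity traded falls to 665. At Q = 665 the demand price is (4857 - 665)/8 = 524 and the supply price is (1723 + 665)/6 = 398.
Deadweight loss = ½ · (524 - 398) · (1097 - 665) = ½ · 126 · 432 = 27216.

27216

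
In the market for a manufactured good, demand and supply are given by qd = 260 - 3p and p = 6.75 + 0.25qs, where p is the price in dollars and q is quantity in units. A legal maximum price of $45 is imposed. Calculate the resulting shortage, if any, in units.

0

Rearranging supply gives qs = 4p - 27. Setting quantity demanded equal to quantity supplied, 260 - 3p = 4p - 27, gives p* = 41 and q* = 137.
The ceiling of 45 is above the equilibrium price 41, so it is not binding; the market clears at p* = 41, q* = 137.
Since the control does not bind, there is no shortage.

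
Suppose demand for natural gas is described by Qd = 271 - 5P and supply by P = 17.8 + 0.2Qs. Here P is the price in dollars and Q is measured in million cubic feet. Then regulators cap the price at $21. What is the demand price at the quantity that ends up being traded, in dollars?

Rearranging supply gives Qs = 5P - 89. Setting quantity demanded equal to quantity supplied, 271 - 5P = 5P - 89, gives P* = 36 and Q* = 91.
The ceiling of 21 is below the equilibrium price 36, so it binds.
At P = 21: Qd = 271 - 5·21 = 166 and Qs = 5·21 - 89 = 16.
Only 16 units reach the market. On the demand curve, the marginal buyer's willingness to pay at Q = 16 is (271 - 16)/5 = 51.

51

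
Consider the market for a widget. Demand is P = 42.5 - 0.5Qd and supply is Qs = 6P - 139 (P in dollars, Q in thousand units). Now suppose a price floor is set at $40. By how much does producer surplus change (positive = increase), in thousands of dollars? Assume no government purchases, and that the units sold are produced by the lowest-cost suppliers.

12

Rearranging demand gives Qd = 85 - 2P. Without the control the market clears where 85 - 2P = 6P - 139, i.e. P* = 28 and Q* = 29.
The floor of 40 is above the equilibrium price 28, so it binds.
At P = 40: Qd = 85 - 2·40 = 5 and Qs = 6·40 - 139 = 101.
Producer surplus without the control is ½ · (28 - 139/6) · 29 = 841/12.
With the floor, 5 units are sold at 40. The supply price at Q = 5 is 24, so PS = ½ · [(40 - 139/6) + (40 - 24)] · 5 = 985/12.
Change in producer surplus = 985/12 - 841/12 = 12.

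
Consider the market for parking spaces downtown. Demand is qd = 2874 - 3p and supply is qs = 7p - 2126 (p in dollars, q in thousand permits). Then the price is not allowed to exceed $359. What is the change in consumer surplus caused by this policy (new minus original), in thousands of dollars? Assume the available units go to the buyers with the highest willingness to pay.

-107794.5

Setting quantity demanded equal to quantity supplied, 2874 - 3p = 7p - 2126, gives p* = 500 and q* = 1374.
Because the ceiling (359) lies below the market-clearing price, it is binding.
At p = 359: qd = 2874 - 3·359 = 1797 and qs = 7·359 - 2126 = 387.
Consumer surplus without the control is ½ · (958 - 500) · 1374 = 314646.
With the ceiling, 387 units are sold at 359 (assume they go to the highest-value buyers). The demand price at q = 387 is 829, so CS = ½ · [(958 - 359) + (829 - 359)] · 387 = 206851.5.
Change in consumer surplus = 206851.5 - 314646 = -107794.5.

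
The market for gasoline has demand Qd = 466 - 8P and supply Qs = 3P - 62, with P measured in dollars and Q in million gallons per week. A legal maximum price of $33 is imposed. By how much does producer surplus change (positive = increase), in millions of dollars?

In a free market, 466 - 8P = 3P - 62 gives the equilibrium P* = 48, Q* = 82.
The ceiling of 33 is below the equilibrium price 48, so it binds.
At P = 33: Qd = 466 - 8·33 = 202 and Qs = 3·33 - 62 = 37.
Producer surplus without the control is ½ · (48 - 62/3) · 82 = 3362/3.
With the ceiling, producers sell 37 units at 33, so PS = ½ · (33 - 62/3) · 37 = 1369/6.
Change in producer surplus = 1369/6 - 3362/3 = -892.5.

-892.5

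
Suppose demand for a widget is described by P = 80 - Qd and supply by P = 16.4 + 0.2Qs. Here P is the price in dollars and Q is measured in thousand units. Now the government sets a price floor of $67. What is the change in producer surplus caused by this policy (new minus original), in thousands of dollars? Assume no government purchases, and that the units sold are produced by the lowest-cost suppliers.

360

Rearranging demand gives Qd = 80 - P; rearranging supply gives Qs = 5P - 82. Setting quantity demanded equal to quantity supplied, 80 - P = 5P - 82, gives P* = 27 and Q* = 53.
Because the floor (67) lies above the market-clearing price, it is binding.
At P = 67: Qd = 80 - 67 = 13 and Qs = 5·67 - 82 = 253.
Producer surplus without the control is ½ · (27 - 16.4) · 53 = 280.9.
With the floor, 13 units are sold at 67. The supply price at Q = 13 is 19, so PS = ½ · [(67 - 16.4) + (67 - 19)] · 13 = 640.9.
Change in producer surplus = 640.9 - 280.9 = 360.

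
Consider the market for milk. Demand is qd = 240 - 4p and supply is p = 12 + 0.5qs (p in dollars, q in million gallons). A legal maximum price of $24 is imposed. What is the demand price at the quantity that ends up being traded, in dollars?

54

Rearranging supply gives qs = 2p - 24. In a free market, 240 - 4p = 2p - 24 gives the equilibrium p* = 44, q* = 64.
The ceiling of 24 is below the equilibrium price 44, so it binds.
At p = 24: qd = 240 - 4·24 = 144 and qs = 2·24 - 24 = 24.
Only 24 units reach the market. On the demand curve, the marginal buyer's willingness to pay at q = 24 is (240 - 24)/4 = 54.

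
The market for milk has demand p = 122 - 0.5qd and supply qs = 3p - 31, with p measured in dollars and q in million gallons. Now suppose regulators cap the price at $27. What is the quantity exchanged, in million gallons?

50

Rearranging demand gives qd = 244 - 2p. Equilibrium: 244 - 2p = 3p - 31, so 275 = 5p and p* = 55, q* = 134.
Since 27 < 55, the ceiling is binding.
At p = 27: qd = 244 - 2·27 = 190 and qs = 3·27 - 31 = 50.
The quantity actually transacted is the short side, supply: 50.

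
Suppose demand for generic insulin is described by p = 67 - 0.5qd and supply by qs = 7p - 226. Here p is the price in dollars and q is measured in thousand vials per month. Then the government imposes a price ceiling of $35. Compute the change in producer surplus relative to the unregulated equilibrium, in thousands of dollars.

Rearranging demand gives qd = 134 - 2p. In a free market, 134 - 2p = 7p - 226 gives the equilibrium p* = 40, q* = 54.
The ceiling of 35 is below the equilibrium price 40, so it binds.
At p = 35: qd = 134 - 2·35 = 64 and qs = 7·35 - 226 = 19.
Producer surplus without the control is ½ · (40 - 226/7) · 54 = 1458/7.
With the ceiling, producers sell 19 units at 35, so PS = ½ · (35 - 226/7) · 19 = 361/14.
Change in producer surplus = 361/14 - 1458/7 = -182.5.

-182.5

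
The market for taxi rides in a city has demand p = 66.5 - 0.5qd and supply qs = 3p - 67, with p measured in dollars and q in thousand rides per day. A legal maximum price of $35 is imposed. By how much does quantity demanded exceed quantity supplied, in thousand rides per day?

25

Rearranging demand gives qd = 133 - 2p. Equilibrium: 133 - 2p = 3p - 67, so 200 = 5p and p* = 40, q* = 53.
The ceiling of 35 is below the equilibrium price 40, so it binds.
At p = 35: qd = 133 - 2·35 = 63 and qs = 3·35 - 67 = 38.
Shortage = qd - qs = 63 - 38 = 25.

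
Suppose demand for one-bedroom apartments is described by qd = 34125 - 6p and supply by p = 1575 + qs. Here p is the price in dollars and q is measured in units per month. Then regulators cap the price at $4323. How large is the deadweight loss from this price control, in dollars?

352175.25

Rearranging supply gives qs = p - 1575. Without the control the market clears where 34125 - 6p = p - 1575, i.e. p* = 5100 and q* = 3525.
Since 4323 < 5100, the ceiling is binding.
At p = 4323: qd = 34125 - 6·4323 = 8187 and qs = 4323 - 1575 = 2748.
Quantity traded falls to 2748. At q = 2748 the demand price is (34125 - 2748)/6 = 5229.5 and the supply price is 1575 + 2748 = 4323.
Deadweight loss = ½ · (5229.5 - 4323) · (3525 - 2748) = ½ · 906.5 · 777 = 352175.25.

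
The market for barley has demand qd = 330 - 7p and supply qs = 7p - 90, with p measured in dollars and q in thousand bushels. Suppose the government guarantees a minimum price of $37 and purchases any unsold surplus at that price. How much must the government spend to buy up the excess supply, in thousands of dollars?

In a free market, 330 - 7p = 7p - 90 gives the equilibrium p* = 30, q* = 120.
The floor of 37 is above the equilibrium price 30, so it binds.
At p = 37: qd = 330 - 7·37 = 71 and qs = 7·37 - 90 = 169.
Surplus = qs - qd = 98.
Government expenditure = surplus × support price = 98 × 37 = 3626.

3626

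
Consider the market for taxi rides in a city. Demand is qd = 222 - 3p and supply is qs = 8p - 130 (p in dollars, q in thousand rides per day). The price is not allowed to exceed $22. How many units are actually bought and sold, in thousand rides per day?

In a free market, 222 - 3p = 8p - 130 gives the equilibrium p* = 32, q* = 126.
The ceiling of 22 is below the equilibrium price 32, so it binds.
At p = 22: qd = 222 - 3·22 = 156 and qs = 8·22 - 130 = 46.
The quantity actually transacted is the short side, supply: 46.

46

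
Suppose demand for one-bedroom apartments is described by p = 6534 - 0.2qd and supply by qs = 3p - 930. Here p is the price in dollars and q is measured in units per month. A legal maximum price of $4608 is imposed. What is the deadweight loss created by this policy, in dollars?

Rearranging demand gives qd = 32670 - 5p. Without the control the market clears where 32670 - 5p = 3p - 930, i.e. p* = 4200 and q* = 11670.
The ceiling of 4608 is above the equilibrium price 4200, so it is not binding; the market clears at p* = 4200, q* = 11670.
Since the control does not bind, no trades are prevented and deadweight loss is zero.

0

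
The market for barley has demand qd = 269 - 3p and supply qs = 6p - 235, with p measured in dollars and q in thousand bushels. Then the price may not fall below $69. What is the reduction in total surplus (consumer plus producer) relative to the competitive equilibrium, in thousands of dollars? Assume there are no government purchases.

380.25

Without the control the market clears where 269 - 3p = 6p - 235, i.e. p* = 56 and q* = 101.
Since 69 > 56, the floor is binding.
At p = 69: qd = 269 - 3·69 = 62 and qs = 6·69 - 235 = 179.
Quantity traded falls to 62. At q = 62 the demand price is (269 - 62)/3 = 69 and the supply price is (235 + 62)/6 = 49.5.
Deadweight loss = ½ · (69 - 49.5) · (101 - 62) = ½ · 19.5 · 39 = 380.25.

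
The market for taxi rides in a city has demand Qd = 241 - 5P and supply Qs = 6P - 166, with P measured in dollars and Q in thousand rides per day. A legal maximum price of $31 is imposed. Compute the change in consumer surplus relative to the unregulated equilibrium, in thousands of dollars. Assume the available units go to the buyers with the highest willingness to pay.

In a free market, 241 - 5P = 6P - 166 gives the equilibrium P* = 37, Q* = 56.
Since 31 < 37, the ceiling is binding.
At P = 31: Qd = 241 - 5·31 = 86 and Qs = 6·31 - 166 = 20.
Consumer surplus without the control is ½ · (48.2 - 37) · 56 = 313.6.
With the ceiling, 20 units are sold at 31 (assume they go to the highest-value buyers). The demand price at Q = 20 is 44.2, so CS = ½ · [(48.2 - 31) + (44.2 - 31)] · 20 = 304.
Change in consumer surplus = 304 - 313.6 = -9.6.

-9.6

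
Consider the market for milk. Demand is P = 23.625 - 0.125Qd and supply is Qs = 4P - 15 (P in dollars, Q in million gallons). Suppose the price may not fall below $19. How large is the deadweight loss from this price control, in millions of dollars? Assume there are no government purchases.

48

Rearranging demand gives Qd = 189 - 8P. Setting quantity demanded equal to quantity supplied, 189 - 8P = 4P - 15, gives P* = 17 and Q* = 53.
Because the floor (19) lies above the market-clearing price, it is binding.
At P = 19: Qd = 189 - 8·19 = 37 and Qs = 4·19 - 15 = 61.
Quantity traded falls to 37. At Q = 37 the demand price is (189 - 37)/8 = 19 and the supply price is (15 + 37)/4 = 13.
Deadweight loss = ½ · (19 - 13) · (53 - 37) = ½ · 6 · 16 = 48.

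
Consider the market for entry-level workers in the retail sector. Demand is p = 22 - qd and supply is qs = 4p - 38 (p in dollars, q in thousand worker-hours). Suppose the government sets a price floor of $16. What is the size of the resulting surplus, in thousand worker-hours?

20

Rearranging demand gives qd = 22 - p. Setting quantity demanded equal to quantity supplied, 22 - p = 4p - 38, gives p* = 12 and q* = 10.
Since 16 > 12, the floor is binding.
At p = 16: qd = 22 - 16 = 6 and qs = 4·16 - 38 = 26.
Surplus = qs - qd = 26 - 6 = 20.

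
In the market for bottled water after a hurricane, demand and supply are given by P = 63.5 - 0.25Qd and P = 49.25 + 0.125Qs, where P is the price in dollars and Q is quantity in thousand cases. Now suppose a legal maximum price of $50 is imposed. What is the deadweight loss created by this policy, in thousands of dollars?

192

Rearranging demand gives Qd = 254 - 4P; rearranging supply gives Qs = 8P - 394. In a free market, 254 - 4P = 8P - 394 gives the equilibrium P* = 54, Q* = 38.
Because the ceiling (50) lies below the market-clearing price, it is binding.
At P = 50: Qd = 254 - 4·50 = 54 and Qs = 8·50 - 394 = 6.
Quantity traded falls to 6. At Q = 6 the demand price is (254 - 6)/4 = 62 and the supply price is (394 + 6)/8 = 50.
Deadweight loss = ½ · (62 - 50) · (38 - 6) = ½ · 12 · 32 = 192.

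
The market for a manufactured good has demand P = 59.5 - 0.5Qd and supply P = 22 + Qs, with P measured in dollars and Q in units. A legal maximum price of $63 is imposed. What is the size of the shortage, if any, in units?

Rearranging demand gives Qd = 119 - 2P; rearranging supply gives Qs = P - 22. Without the control the market clears where 119 - 2P = P - 22, i.e. P* = 47 and Q* = 25.
Since 63 is above P* = 47, the ceiling does not bind and the free-market outcome prevails.
Since the control does not bind, there is no shortage.

0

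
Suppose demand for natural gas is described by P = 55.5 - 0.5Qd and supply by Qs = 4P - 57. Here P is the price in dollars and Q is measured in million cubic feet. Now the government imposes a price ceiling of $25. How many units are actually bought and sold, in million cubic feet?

Rearranging demand gives Qd = 111 - 2P. Equilibrium: 111 - 2P = 4P - 57, so 168 = 6P and P* = 28, Q* = 55.
Because the ceiling (25) lies below the market-clearing price, it is binding.
At P = 25: Qd = 111 - 2·25 = 61 and Qs = 4·25 - 57 = 43.
The quantity actually transacted is the short side, supply: 43.

43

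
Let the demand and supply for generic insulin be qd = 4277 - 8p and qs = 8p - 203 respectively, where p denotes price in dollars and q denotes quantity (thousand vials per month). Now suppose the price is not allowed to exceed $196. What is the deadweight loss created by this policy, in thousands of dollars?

Setting quantity demanded equal to quantity supplied, 4277 - 8p = 8p - 203, gives p* = 280 and q* = 2037.
Because the ceiling (196) lies below the market-clearing price, it is binding.
At p = 196: qd = 4277 - 8·196 = 2709 and qs = 8·196 - 203 = 1365.
Quantity traded falls to 1365. At q = 1365 the demand price is (4277 - 1365)/8 = 364 and the supply price is (203 + 1365)/8 = 196.
Deadweight loss = ½ · (364 - 196) · (2037 - 1365) = ½ · 168 · 672 = 56448.

56448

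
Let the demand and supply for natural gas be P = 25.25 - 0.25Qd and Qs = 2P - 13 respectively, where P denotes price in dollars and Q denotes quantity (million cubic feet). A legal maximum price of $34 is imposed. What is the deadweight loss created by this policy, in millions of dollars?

Rearranging demand gives Qd = 101 - 4P. Equilibrium: 101 - 4P = 2P - 13, so 114 = 6P and P* = 19, Q* = 25.
Since 34 is above P* = 19, the ceiling does not bind and the free-market outcome prevails.
Since the control does not bind, no trades are prevented and deadweight loss is zero.

0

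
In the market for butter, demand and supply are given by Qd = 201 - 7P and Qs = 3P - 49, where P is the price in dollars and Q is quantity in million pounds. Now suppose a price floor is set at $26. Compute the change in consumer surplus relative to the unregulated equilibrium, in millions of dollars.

-22.5

Equilibrium: 201 - 7P = 3P - 49, so 250 = 10P and P* = 25, Q* = 26.
Since 26 > 25, the floor is binding.
At P = 26: Qd = 201 - 7·26 = 19 and Qs = 3·26 - 49 = 29.
Consumer surplus without the control is ½ · (201/7 - 25) · 26 = 338/7.
With the floor, consumers buy 19 units at 26, so CS = ½ · (201/7 - 26) · 19 = 361/14.
Change in consumer surplus = 361/14 - 338/7 = -22.5.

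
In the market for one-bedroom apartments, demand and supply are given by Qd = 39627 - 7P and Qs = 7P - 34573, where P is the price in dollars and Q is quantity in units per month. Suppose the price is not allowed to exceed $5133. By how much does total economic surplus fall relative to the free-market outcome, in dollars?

Setting quantity demanded equal to quantity supplied, 39627 - 7P = 7P - 34573, gives P* = 5300 and Q* = 2527.
Because the ceiling (5133) lies below the market-clearing price, it is binding.
At P = 5133: Qd = 39627 - 7·5133 = 3696 and Qs = 7·5133 - 34573 = 1358.
Quantity traded falls to 1358. At Q = 1358 the demand price is (39627 - 1358)/7 = 5467 and the supply price is (34573 + 1358)/7 = 5133.
Deadweight loss = ½ · (5467 - 5133) · (2527 - 1358) = ½ · 334 · 1169 = 195223.

195223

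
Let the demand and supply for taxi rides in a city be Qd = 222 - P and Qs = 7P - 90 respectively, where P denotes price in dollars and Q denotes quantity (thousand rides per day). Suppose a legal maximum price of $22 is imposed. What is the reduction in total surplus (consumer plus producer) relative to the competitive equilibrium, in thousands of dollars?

8092

Setting quantity demanded equal to quantity supplied, 222 - P = 7P - 90, gives P* = 39 and Q* = 183.
The ceiling of 22 is below the equilibrium price 39, so it binds.
At P = 22: Qd = 222 - 22 = 200 and Qs = 7·22 - 90 = 64.
Quantity traded falls to 64. At Q = 64 the demand price is 222 - 64 = 158 and the supply price is (90 + 64)/7 = 22.
Deadweight loss = ½ · (158 - 22) · (183 - 64) = ½ · 136 · 119 = 8092.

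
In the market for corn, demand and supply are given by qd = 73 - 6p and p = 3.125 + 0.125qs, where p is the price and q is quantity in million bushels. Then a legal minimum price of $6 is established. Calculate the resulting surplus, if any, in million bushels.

0

Rearranging supply gives qs = 8p - 25. In a free market, 73 - 6p = 8p - 25 gives the equilibrium p* = 7, q* = 31.
The floor of 6 is below the equilibrium price 7, so it is not binding; the market clears at p* = 7, q* = 31.
Since the control does not bind, there is no surplus.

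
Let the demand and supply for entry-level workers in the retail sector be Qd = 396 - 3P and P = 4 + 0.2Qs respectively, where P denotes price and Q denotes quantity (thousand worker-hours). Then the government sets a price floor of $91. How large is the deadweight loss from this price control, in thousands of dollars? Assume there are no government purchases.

3650.4

Rearranging supply gives Qs = 5P - 20. Equilibrium: 396 - 3P = 5P - 20, so 416 = 8P and P* = 52, Q* = 240.
Because the floor (91) lies above the market-clearing price, it is binding.
At P = 91: Qd = 396 - 3·91 = 123 and Qs = 5·91 - 20 = 435.
Quantity traded falls to 123. At Q = 123 the demand price is (396 - 123)/3 = 91 and the supply price is (20 + 123)/5 = 28.6.
Deadweight loss = ½ · (91 - 28.6) · (240 - 123) = ½ · 62.4 · 117 = 3650.4.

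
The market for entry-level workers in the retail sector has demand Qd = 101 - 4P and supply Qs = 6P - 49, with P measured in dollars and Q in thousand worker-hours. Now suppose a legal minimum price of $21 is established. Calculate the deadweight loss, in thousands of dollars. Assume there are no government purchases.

Without the control the market clears where 101 - 4P = 6P - 49, i.e. P* = 15 and Q* = 41.
Since 21 > 15, the floor is binding.
At P = 21: Qd = 101 - 4·21 = 17 and Qs = 6·21 - 49 = 77.
Quantity traded falls to 17. At Q = 17 the demand price is (101 - 17)/4 = 21 and the supply price is (49 + 17)/6 = 11.
Deadweight loss = ½ · (21 - 11) · (41 - 17) = ½ · 10 · 24 = 120.

120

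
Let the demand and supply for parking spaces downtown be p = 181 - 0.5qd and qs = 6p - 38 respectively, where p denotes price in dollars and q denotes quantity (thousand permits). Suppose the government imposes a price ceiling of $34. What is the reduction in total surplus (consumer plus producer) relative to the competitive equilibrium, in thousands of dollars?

Rearranging demand gives qd = 362 - 2p. Without the control the market clears where 362 - 2p = 6p - 38, i.e. p* = 50 and q* = 262.
The ceiling of 34 is below the equilibrium price 50, so it binds.
At p = 34: qd = 362 - 2·34 = 294 and qs = 6·34 - 38 = 166.
Quantity traded falls to 166. At q = 166 the demand price is (362 - 166)/2 = 98 and the supply price is (38 + 166)/6 = 34.
Deadweight loss = ½ · (98 - 34) · (262 - 166) = ½ · 64 · 96 = 3072.

3072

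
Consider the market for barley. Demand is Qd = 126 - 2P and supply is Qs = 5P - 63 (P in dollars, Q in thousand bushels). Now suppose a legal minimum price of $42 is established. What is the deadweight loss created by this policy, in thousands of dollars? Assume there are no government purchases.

Setting quantity demanded equal to quantity supplied, 126 - 2P = 5P - 63, gives P* = 27 and Q* = 72.
Since 42 > 27, the floor is binding.
At P = 42: Qd = 126 - 2·42 = 42 and Qs = 5·42 - 63 = 147.
Quantity traded falls to 42. At Q = 42 the demand price is (126 - 42)/2 = 42 and the supply price is (63 + 42)/5 = 21.
Deadweight loss = ½ · (42 - 21) · (72 - 42) = ½ · 21 · 30 = 315.

315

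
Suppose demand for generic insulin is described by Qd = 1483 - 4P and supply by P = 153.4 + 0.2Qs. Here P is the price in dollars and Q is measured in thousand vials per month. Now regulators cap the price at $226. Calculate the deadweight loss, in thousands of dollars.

Rearranging supply gives Qs = 5P - 767. Setting quantity demanded equal to quantity supplied, 1483 - 4P = 5P - 767, gives P* = 250 and Q* = 483.
The ceiling of 226 is below the equilibrium price 250, so it binds.
At P = 226: Qd = 1483 - 4·226 = 579 and Qs = 5·226 - 767 = 363.
Quantity traded falls to 363. At Q = 363 the demand price is (1483 - 363)/4 = 280 and the supply price is (767 + 363)/5 = 226.
Deadweight loss = ½ · (280 - 226) · (483 - 363) = ½ · 54 · 120 = 3240.

3240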